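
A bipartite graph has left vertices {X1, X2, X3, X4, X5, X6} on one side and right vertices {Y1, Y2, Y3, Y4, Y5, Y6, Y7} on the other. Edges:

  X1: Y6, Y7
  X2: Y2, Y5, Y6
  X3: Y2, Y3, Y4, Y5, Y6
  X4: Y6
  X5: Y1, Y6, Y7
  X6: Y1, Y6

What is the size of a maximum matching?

5

Unit-capacity flow: source→left, listed edges, right→sink; max matching = max flow.
Augmenting path X1→Y6 (+1); matched 1.
Augmenting path X2→Y2 (+1); matched 2.
Augmenting path X3→Y3 (+1); matched 3.
Augmenting path X5→Y1 (+1); matched 4.
Augmenting path X4→Y6→X1→Y7 (+1); matched 5.
No augmenting path remains; maximum matching = 5.
König certificate: {X2, X3, Y1, Y6, Y7} is a vertex cover of size 5 (every listed pair touches it), so no matching can be larger.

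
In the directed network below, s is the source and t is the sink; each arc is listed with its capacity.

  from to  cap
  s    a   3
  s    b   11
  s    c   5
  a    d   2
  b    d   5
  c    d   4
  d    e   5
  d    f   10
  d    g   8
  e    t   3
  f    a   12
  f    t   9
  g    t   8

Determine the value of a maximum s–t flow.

Augment s→a→d→e→t: bottleneck 2, flow now 2.
Augment s→b→d→e→t: bottleneck 1, flow now 3.
Augment s→b→d→f→t: bottleneck 4, flow now 7.
Augment s→c→d→f→t: bottleneck 4, flow now 11.
No augmenting path remains; maximum flow = 11.
In the residual graph, reachable from s: {s, a, b, c}.
Min-cut edges: a→d (2), b→d (5), c→d (4); capacity 2 + 5 + 4 = 11.
This cut is saturated, so no flow can exceed 11.

11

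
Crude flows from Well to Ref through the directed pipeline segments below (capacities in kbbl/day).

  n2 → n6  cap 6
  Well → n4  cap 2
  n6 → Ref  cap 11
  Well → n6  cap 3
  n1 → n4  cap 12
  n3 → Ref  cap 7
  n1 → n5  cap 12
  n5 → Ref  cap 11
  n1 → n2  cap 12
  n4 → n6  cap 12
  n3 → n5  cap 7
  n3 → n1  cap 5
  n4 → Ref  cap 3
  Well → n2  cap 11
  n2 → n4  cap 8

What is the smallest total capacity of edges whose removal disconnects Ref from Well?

14

Augment Well→n4→Ref: bottleneck 2, flow now 2.
Augment Well→n6→Ref: bottleneck 3, flow now 5.
Augment Well→n2→n4→Ref: bottleneck 1, flow now 6.
Augment Well→n2→n6→Ref: bottleneck 6, flow now 12.
Augment Well→n2→n4→n6→Ref: bottleneck 2, flow now 14.
No augmenting path remains; maximum flow = 14.
By max-flow min-cut, the minimum cut capacity equals the max flow.
In the residual graph, reachable from Well: {Well, n2, n4, n6}.
Min-cut edges: n4→Ref (3), n6→Ref (11); capacity 3 + 11 = 14.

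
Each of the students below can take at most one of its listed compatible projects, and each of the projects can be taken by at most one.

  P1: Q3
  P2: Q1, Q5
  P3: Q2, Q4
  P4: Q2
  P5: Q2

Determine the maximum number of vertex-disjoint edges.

Unit-capacity flow: source→left, listed edges, right→sink; max matching = max flow.
Augmenting path P1→Q3 (+1); matched 1.
Augmenting path P2→Q1 (+1); matched 2.
Augmenting path P3→Q2 (+1); matched 3.
Augmenting path P4→Q2→P3→Q4 (+1); matched 4.
No augmenting path remains; maximum matching = 4.
König certificate: {P1, P2, P3, Q2} is a vertex cover of size 4 (every listed pair touches it), so no matching can be larger.

4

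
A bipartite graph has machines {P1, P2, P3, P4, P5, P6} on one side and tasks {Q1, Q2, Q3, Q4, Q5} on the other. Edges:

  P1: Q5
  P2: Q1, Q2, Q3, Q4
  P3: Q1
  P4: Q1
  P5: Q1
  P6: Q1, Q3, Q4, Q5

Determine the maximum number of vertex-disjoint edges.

Unit-capacity flow: source→left, listed edges, right→sink; max matching = max flow.
Augmenting path P1→Q5 (+1); matched 1.
Augmenting path P2→Q1 (+1); matched 2.
Augmenting path P6→Q3 (+1); matched 3.
Augmenting path P3→Q1→P2→Q2 (+1); matched 4.
No augmenting path remains; maximum matching = 4.
König certificate: {P1, P2, P6, Q1} is a vertex cover of size 4 (every listed pair touches it), so no matching can be larger.

4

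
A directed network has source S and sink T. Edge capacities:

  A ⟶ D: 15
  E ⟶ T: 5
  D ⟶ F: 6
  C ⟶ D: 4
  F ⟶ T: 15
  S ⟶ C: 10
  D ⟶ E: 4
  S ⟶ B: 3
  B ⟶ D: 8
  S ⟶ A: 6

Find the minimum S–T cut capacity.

10

Augment S→A→D→E→T: bottleneck 4, flow now 4.
Augment S→A→D→F→T: bottleneck 2, flow now 6.
Augment S→B→D→F→T: bottleneck 3, flow now 9.
Augment S→C→D→F→T: bottleneck 1, flow now 10.
No augmenting path remains; maximum flow = 10.
By max-flow min-cut, the minimum cut capacity equals the max flow.
In the residual graph, reachable from S: {S, A, B, C, D}.
Min-cut edges: D→E (4), D→F (6); capacity 4 + 6 = 10.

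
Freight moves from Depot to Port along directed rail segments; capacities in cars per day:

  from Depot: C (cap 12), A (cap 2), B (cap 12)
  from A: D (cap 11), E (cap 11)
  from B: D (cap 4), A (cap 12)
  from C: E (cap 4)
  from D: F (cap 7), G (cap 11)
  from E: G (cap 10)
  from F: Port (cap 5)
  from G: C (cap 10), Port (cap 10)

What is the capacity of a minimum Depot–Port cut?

Augment Depot→A→D→F→Port: bottleneck 2, flow now 2.
Augment Depot→B→D→F→Port: bottleneck 3, flow now 5.
Augment Depot→B→D→G→Port: bottleneck 1, flow now 6.
Augment Depot→C→E→G→Port: bottleneck 4, flow now 10.
Augment Depot→B→A→D→G→Port: bottleneck 5, flow now 15.
No augmenting path remains; maximum flow = 15.
By max-flow min-cut, the minimum cut capacity equals the max flow.
In the residual graph, reachable from Depot: {Depot, A, B, C, D, E, F, G}.
Min-cut edges: F→Port (5), G→Port (10); capacity 5 + 10 = 15.

15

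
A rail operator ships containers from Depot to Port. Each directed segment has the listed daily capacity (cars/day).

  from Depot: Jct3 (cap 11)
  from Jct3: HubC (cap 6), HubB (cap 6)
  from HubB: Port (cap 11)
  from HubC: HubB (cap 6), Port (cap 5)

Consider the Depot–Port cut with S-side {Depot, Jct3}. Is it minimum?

No — its capacity is 12, but the minimum cut has capacity 11.

Given cut capacity: 6 + 6 = 12.
Augment Depot→Jct3→HubB→Port: bottleneck 6, flow now 6.
Augment Depot→Jct3→HubC→Port: bottleneck 5, flow now 11.
No augmenting path remains; maximum flow = 11.
In the residual graph, reachable from Depot: {Depot}.
Min-cut edges: Depot→Jct3 (11); capacity 11 = 11.
Cut capacity 12 exceeds the max flow 11, so it is not minimum.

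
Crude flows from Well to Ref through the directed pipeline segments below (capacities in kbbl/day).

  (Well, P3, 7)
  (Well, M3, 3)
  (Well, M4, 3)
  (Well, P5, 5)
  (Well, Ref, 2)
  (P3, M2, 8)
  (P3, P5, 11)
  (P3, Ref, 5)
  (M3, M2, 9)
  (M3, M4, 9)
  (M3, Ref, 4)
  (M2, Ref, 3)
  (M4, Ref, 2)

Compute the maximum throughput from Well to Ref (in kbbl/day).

Augment Well→Ref: bottleneck 2, flow now 2.
Augment Well→P3→Ref: bottleneck 5, flow now 7.
Augment Well→M3→Ref: bottleneck 3, flow now 10.
Augment Well→M4→Ref: bottleneck 2, flow now 12.
Augment Well→P3→M2→Ref: bottleneck 2, flow now 14.
No augmenting path remains; maximum flow = 14.
In the residual graph, reachable from Well: {Well, M4, P5}.
Min-cut edges: Well→P3 (7), Well→M3 (3), Well→Ref (2), M4→Ref (2); capacity 7 + 3 + 2 + 2 = 14.
This cut is saturated, so no flow can exceed 14.

14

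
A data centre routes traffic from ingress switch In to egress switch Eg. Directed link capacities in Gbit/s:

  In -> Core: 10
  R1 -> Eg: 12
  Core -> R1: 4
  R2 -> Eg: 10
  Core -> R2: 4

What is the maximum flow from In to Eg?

8

Augment In→Core→R2→Eg: bottleneck 4, flow now 4.
Augment In→Core→R1→Eg: bottleneck 4, flow now 8.
No augmenting path remains; maximum flow = 8.
In the residual graph, reachable from In: {In, Core}.
Min-cut edges: Core→R2 (4), Core→R1 (4); capacity 4 + 4 = 8.
This cut is saturated, so no flow can exceed 8.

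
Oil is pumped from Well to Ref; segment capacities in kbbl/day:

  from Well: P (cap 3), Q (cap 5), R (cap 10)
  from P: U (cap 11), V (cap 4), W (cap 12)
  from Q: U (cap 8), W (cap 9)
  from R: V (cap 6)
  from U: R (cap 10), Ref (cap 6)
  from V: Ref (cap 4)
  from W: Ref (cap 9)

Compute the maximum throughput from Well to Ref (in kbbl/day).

Augment Well→P→U→Ref: bottleneck 3, flow now 3.
Augment Well→Q→U→Ref: bottleneck 3, flow now 6.
Augment Well→Q→W→Ref: bottleneck 2, flow now 8.
Augment Well→R→V→Ref: bottleneck 4, flow now 12.
No augmenting path remains; maximum flow = 12.
In the residual graph, reachable from Well: {Well, R, V}.
Min-cut edges: Well→P (3), Well→Q (5), V→Ref (4); capacity 3 + 5 + 4 = 12.
This cut is saturated, so no flow can exceed 12.

12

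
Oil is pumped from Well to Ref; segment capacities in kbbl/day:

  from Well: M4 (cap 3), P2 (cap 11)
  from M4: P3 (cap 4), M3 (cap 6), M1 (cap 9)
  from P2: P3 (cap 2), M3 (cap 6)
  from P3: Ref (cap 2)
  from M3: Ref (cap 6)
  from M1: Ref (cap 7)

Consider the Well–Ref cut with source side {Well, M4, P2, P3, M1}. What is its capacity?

21

Edges leaving {Well, M4, P2, P3, M1}: M4→M3 (6), P2→M3 (6), P3→Ref (2), M1→Ref (7).
Cut capacity = 6 + 6 + 2 + 7 = 21.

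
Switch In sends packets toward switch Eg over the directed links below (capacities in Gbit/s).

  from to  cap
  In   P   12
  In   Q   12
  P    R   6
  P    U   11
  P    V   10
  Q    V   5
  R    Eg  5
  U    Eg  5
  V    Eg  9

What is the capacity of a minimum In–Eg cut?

17

Augment In→P→R→Eg: bottleneck 5, flow now 5.
Augment In→P→U→Eg: bottleneck 5, flow now 10.
Augment In→P→V→Eg: bottleneck 2, flow now 12.
Augment In→Q→V→Eg: bottleneck 5, flow now 17.
No augmenting path remains; maximum flow = 17.
By max-flow min-cut, the minimum cut capacity equals the max flow.
In the residual graph, reachable from In: {In, Q}.
Min-cut edges: In→P (12), Q→V (5); capacity 12 + 5 = 17.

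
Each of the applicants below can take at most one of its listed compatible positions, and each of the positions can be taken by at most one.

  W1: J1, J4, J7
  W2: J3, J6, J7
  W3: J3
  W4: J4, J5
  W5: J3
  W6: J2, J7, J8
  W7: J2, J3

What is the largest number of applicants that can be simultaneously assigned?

Unit-capacity flow: source→left, listed edges, right→sink; max matching = max flow.
Augmenting path W1→J1 (+1); matched 1.
Augmenting path W2→J3 (+1); matched 2.
Augmenting path W4→J4 (+1); matched 3.
Augmenting path W6→J2 (+1); matched 4.
Augmenting path W3→J3→W2→J6 (+1); matched 5.
Augmenting path W7→J2→W6→J7 (+1); matched 6.
No augmenting path remains; maximum matching = 6.
König certificate: {W1, W2, W4, W6, W7, J3} is a vertex cover of size 6 (every listed pair touches it), so no matching can be larger.

6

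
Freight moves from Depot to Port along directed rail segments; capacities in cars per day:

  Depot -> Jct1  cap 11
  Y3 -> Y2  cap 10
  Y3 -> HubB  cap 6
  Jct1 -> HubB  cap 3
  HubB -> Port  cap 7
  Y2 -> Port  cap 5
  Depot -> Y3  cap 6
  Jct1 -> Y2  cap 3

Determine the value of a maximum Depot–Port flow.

Augment Depot→Y3→Y2→Port: bottleneck 5, flow now 5.
Augment Depot→Y3→HubB→Port: bottleneck 1, flow now 6.
Augment Depot→Jct1→HubB→Port: bottleneck 3, flow now 9.
Augment Depot→Jct1→Y2→Y3→HubB→Port: bottleneck 3, flow now 12. (uses reverse residual edge)
No augmenting path remains; maximum flow = 12.
In the residual graph, reachable from Depot: {Depot, Jct1}.
Min-cut edges: Depot→Y3 (6), Jct1→Y2 (3), Jct1→HubB (3); capacity 6 + 3 + 3 = 12.
This cut is saturated, so no flow can exceed 12.

12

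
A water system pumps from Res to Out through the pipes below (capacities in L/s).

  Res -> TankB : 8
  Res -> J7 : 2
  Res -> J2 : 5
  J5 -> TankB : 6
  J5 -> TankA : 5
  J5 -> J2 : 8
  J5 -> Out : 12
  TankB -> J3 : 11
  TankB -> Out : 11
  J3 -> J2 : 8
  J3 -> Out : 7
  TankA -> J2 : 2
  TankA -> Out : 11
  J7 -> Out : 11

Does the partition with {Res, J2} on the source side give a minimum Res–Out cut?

Given cut capacity: 8 + 2 = 10.
Augment Res→TankB→Out: bottleneck 8, flow now 8.
Augment Res→J7→Out: bottleneck 2, flow now 10.
No augmenting path remains; maximum flow = 10.
Cut capacity 10 equals the max flow, so it is a minimum cut.

Yes — it is a minimum cut (capacity 10).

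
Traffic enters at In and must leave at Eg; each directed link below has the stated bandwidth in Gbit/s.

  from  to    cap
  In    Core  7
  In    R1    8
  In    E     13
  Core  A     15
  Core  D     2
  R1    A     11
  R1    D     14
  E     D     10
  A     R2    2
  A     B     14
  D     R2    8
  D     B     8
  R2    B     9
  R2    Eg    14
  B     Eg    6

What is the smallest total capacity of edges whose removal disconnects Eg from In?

16

Augment In→Core→A→R2→Eg: bottleneck 2, flow now 2.
Augment In→Core→A→B→Eg: bottleneck 5, flow now 7.
Augment In→R1→A→B→Eg: bottleneck 1, flow now 8.
Augment In→R1→D→R2→Eg: bottleneck 7, flow now 15.
Augment In→E→D→R2→Eg: bottleneck 1, flow now 16.
No augmenting path remains; maximum flow = 16.
By max-flow min-cut, the minimum cut capacity equals the max flow.
In the residual graph, reachable from In: {In, Core, R1, E, A, D, B}.
Min-cut edges: A→R2 (2), D→R2 (8), B→Eg (6); capacity 2 + 8 + 6 = 16.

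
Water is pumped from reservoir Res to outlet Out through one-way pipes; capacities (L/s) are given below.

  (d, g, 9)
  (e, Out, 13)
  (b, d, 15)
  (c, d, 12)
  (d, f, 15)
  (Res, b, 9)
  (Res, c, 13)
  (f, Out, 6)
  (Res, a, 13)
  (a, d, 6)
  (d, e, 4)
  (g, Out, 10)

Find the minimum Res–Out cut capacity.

Augment Res→a→d→e→Out: bottleneck 4, flow now 4.
Augment Res→a→d→f→Out: bottleneck 2, flow now 6.
Augment Res→b→d→f→Out: bottleneck 4, flow now 10.
Augment Res→b→d→g→Out: bottleneck 5, flow now 15.
Augment Res→c→d→g→Out: bottleneck 4, flow now 19.
No augmenting path remains; maximum flow = 19.
By max-flow min-cut, the minimum cut capacity equals the max flow.
In the residual graph, reachable from Res: {Res, a, b, c, d, f}.
Min-cut edges: d→e (4), d→g (9), f→Out (6); capacity 4 + 9 + 6 = 19.

19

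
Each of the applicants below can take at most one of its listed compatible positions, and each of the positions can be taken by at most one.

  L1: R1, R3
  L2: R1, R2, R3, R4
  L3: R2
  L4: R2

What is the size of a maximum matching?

Unit-capacity flow: source→left, listed edges, right→sink; max matching = max flow.
Augmenting path L1→R1 (+1); matched 1.
Augmenting path L2→R2 (+1); matched 2.
Augmenting path L3→R2→L2→R3 (+1); matched 3.
No augmenting path remains; maximum matching = 3.
König certificate: {L1, L2, R2} is a vertex cover of size 3 (every listed pair touches it), so no matching can be larger.

3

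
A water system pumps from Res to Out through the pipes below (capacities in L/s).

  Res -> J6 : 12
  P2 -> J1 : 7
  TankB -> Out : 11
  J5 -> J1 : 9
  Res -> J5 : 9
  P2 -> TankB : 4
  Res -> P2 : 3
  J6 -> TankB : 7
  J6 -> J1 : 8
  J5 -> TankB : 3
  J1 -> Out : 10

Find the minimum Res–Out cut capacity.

Augment Res→J5→J1→Out: bottleneck 9, flow now 9.
Augment Res→P2→J1→Out: bottleneck 1, flow now 10.
Augment Res→P2→TankB→Out: bottleneck 2, flow now 12.
Augment Res→J6→TankB→Out: bottleneck 7, flow now 19.
Augment Res→J6→J1→J5→TankB→Out: bottleneck 2, flow now 21. (uses reverse residual edge)
No augmenting path remains; maximum flow = 21.
By max-flow min-cut, the minimum cut capacity equals the max flow.
In the residual graph, reachable from Res: {Res, J5, P2, J6, J1, TankB}.
Min-cut edges: J1→Out (10), TankB→Out (11); capacity 10 + 11 = 21.

21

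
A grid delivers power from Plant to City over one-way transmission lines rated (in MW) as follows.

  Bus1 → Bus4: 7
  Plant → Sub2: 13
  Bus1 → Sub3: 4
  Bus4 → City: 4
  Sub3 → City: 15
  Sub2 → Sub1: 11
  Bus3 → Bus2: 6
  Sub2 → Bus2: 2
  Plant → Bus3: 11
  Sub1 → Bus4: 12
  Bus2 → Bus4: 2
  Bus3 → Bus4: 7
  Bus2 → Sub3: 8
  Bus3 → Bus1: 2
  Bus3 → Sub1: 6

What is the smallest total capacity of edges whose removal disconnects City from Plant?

14

Augment Plant→Bus3→Bus4→City: bottleneck 4, flow now 4.
Augment Plant→Bus3→Bus2→Sub3→City: bottleneck 6, flow now 10.
Augment Plant→Bus3→Bus1→Sub3→City: bottleneck 1, flow now 11.
Augment Plant→Sub2→Bus2→Sub3→City: bottleneck 2, flow now 13.
Augment Plant→Sub2→Sub1→Bus4→Bus3→Bus1→Sub3→City: bottleneck 1, flow now 14. (uses reverse residual edge)
No augmenting path remains; maximum flow = 14.
By max-flow min-cut, the minimum cut capacity equals the max flow.
In the residual graph, reachable from Plant: {Plant, Bus3, Sub2, Sub1, Bus4}.
Min-cut edges: Bus3→Bus2 (6), Bus3→Bus1 (2), Sub2→Bus2 (2), Bus4→City (4); capacity 6 + 2 + 2 + 4 = 14.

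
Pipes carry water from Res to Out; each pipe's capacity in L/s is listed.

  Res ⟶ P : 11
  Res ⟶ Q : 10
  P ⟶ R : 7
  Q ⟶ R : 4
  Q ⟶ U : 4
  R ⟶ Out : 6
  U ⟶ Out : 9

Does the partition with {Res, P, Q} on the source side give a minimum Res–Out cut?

Given cut capacity: 7 + 4 + 4 = 15.
Augment Res→P→R→Out: bottleneck 6, flow now 6.
Augment Res→Q→U→Out: bottleneck 4, flow now 10.
No augmenting path remains; maximum flow = 10.
In the residual graph, reachable from Res: {Res, P, Q, R}.
Min-cut edges: Q→U (4), R→Out (6); capacity 4 + 6 = 10.
Cut capacity 15 exceeds the max flow 10, so it is not minimum.

No — its capacity is 15, but the minimum cut has capacity 10.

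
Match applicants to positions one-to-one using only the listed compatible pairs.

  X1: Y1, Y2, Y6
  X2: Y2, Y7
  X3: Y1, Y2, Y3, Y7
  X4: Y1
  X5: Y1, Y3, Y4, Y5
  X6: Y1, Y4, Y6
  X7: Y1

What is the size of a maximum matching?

6

Unit-capacity flow: source→left, listed edges, right→sink; max matching = max flow.
Augmenting path X1→Y1 (+1); matched 1.
Augmenting path X2→Y2 (+1); matched 2.
Augmenting path X3→Y3 (+1); matched 3.
Augmenting path X5→Y4 (+1); matched 4.
Augmenting path X6→Y6 (+1); matched 5.
Augmenting path X4→Y1→X1→Y2→X2→Y7 (+1); matched 6.
No augmenting path remains; maximum matching = 6.
König certificate: {X1, X2, X3, X5, X6, Y1} is a vertex cover of size 6 (every listed pair touches it), so no matching can be larger.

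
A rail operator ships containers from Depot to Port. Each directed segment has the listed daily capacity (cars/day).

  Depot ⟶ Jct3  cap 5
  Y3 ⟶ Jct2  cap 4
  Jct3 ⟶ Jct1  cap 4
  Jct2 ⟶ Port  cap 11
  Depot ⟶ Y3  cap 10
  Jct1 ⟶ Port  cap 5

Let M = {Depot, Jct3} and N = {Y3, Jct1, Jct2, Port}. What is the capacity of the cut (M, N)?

14

Edges leaving {Depot, Jct3}: Depot→Y3 (10), Jct3→Jct1 (4).
Cut capacity = 10 + 4 = 14.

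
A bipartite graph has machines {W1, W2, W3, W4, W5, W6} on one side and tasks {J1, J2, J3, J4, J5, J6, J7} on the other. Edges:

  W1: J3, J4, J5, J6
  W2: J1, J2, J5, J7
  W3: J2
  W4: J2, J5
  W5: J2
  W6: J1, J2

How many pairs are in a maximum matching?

Unit-capacity flow: source→left, listed edges, right→sink; max matching = max flow.
Augmenting path W1→J3 (+1); matched 1.
Augmenting path W2→J1 (+1); matched 2.
Augmenting path W3→J2 (+1); matched 3.
Augmenting path W4→J5 (+1); matched 4.
Augmenting path W6→J1→W2→J7 (+1); matched 5.
No augmenting path remains; maximum matching = 5.
König certificate: {W1, W2, W4, W6, J2} is a vertex cover of size 5 (every listed pair touches it), so no matching can be larger.

5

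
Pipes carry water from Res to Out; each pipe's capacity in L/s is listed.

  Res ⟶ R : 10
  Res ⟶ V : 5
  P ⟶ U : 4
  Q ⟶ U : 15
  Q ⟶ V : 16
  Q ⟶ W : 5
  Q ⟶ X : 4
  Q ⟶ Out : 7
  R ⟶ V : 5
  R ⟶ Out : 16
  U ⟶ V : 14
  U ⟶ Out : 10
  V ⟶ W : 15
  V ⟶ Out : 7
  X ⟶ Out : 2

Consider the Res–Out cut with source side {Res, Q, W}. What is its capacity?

57

Edges leaving {Res, Q, W}: Res→R (10), Res→V (5), Q→U (15), Q→V (16), Q→X (4), Q→Out (7).
Cut capacity = 10 + 5 + 15 + 16 + 4 + 7 = 57.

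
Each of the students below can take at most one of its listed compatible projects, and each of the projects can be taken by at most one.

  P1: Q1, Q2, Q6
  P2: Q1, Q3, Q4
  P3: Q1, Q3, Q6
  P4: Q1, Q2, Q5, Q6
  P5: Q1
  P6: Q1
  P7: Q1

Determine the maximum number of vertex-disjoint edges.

Unit-capacity flow: source→left, listed edges, right→sink; max matching = max flow.
Augmenting path P1→Q1 (+1); matched 1.
Augmenting path P2→Q3 (+1); matched 2.
Augmenting path P3→Q6 (+1); matched 3.
Augmenting path P4→Q2 (+1); matched 4.
Augmenting path P5→Q1→P1→Q2→P4→Q5 (+1); matched 5.
No augmenting path remains; maximum matching = 5.
König certificate: {P1, P2, P3, P4, Q1} is a vertex cover of size 5 (every listed pair touches it), so no matching can be larger.

5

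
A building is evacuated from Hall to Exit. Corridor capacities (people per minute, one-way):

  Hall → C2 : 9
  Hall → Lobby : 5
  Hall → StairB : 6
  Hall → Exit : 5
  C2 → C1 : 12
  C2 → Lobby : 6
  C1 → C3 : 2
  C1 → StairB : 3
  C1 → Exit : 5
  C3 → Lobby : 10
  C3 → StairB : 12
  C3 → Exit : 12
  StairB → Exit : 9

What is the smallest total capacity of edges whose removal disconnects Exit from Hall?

Augment Hall→Exit: bottleneck 5, flow now 5.
Augment Hall→StairB→Exit: bottleneck 6, flow now 11.
Augment Hall→C2→C1→Exit: bottleneck 5, flow now 16.
Augment Hall→C2→C1→C3→Exit: bottleneck 2, flow now 18.
Augment Hall→C2→C1→StairB→Exit: bottleneck 2, flow now 20.
No augmenting path remains; maximum flow = 20.
By max-flow min-cut, the minimum cut capacity equals the max flow.
In the residual graph, reachable from Hall: {Hall, Lobby}.
Min-cut edges: Hall→C2 (9), Hall→StairB (6), Hall→Exit (5); capacity 9 + 6 + 5 = 20.

20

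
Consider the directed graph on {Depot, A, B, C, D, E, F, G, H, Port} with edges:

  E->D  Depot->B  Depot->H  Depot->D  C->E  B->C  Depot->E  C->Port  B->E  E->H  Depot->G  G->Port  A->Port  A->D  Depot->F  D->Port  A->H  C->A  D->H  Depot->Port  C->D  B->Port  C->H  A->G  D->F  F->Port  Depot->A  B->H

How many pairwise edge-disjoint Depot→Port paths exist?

Assign every edge capacity 1; by Menger, the answer equals the max flow.
Path Depot→Port (+1); total 1.
Path Depot→A→Port (+1); total 2.
Path Depot→B→Port (+1); total 3.
Path Depot→D→Port (+1); total 4.
Path Depot→F→Port (+1); total 5.
Path Depot→G→Port (+1); total 6.
No residual Depot→Port path; max flow = 6.
Certifying cut of size 6: {D→Port, Depot→A, Depot→B, Depot→G, Depot→Port, F→Port}.

6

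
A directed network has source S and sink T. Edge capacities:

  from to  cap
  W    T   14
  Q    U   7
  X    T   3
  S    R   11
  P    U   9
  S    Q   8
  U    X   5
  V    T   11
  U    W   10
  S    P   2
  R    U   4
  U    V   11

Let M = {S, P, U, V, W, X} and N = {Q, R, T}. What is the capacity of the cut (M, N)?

47

Edges leaving {S, P, U, V, W, X}: S→Q (8), S→R (11), V→T (11), W→T (14), X→T (3).
Cut capacity = 8 + 11 + 11 + 14 + 3 = 47.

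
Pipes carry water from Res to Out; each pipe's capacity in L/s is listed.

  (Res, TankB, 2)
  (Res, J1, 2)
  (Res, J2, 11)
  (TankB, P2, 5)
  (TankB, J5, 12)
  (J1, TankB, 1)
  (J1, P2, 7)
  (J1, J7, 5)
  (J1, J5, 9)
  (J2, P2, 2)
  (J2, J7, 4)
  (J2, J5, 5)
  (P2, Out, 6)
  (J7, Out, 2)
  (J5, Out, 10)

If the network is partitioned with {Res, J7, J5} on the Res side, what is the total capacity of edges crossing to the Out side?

27

Edges leaving {Res, J7, J5}: Res→TankB (2), Res→J1 (2), Res→J2 (11), J7→Out (2), J5→Out (10).
Cut capacity = 2 + 2 + 11 + 2 + 10 = 27.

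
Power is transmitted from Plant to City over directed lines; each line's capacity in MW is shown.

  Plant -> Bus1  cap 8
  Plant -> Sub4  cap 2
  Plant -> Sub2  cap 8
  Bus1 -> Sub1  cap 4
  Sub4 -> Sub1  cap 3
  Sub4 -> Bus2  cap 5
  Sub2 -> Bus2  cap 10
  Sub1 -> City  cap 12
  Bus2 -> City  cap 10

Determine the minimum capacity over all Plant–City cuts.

Augment Plant→Bus1→Sub1→City: bottleneck 4, flow now 4.
Augment Plant→Sub4→Sub1→City: bottleneck 2, flow now 6.
Augment Plant→Sub2→Bus2→City: bottleneck 8, flow now 14.
No augmenting path remains; maximum flow = 14.
By max-flow min-cut, the minimum cut capacity equals the max flow.
In the residual graph, reachable from Plant: {Plant, Bus1}.
Min-cut edges: Plant→Sub4 (2), Plant→Sub2 (8), Bus1→Sub1 (4); capacity 2 + 8 + 4 = 14.

14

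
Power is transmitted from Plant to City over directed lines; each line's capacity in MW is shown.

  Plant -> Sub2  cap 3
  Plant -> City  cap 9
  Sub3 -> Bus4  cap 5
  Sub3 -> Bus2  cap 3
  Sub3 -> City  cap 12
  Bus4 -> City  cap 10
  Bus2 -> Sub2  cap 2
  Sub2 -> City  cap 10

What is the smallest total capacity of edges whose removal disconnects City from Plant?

12

Augment Plant→City: bottleneck 9, flow now 9.
Augment Plant→Sub2→City: bottleneck 3, flow now 12.
No augmenting path remains; maximum flow = 12.
By max-flow min-cut, the minimum cut capacity equals the max flow.
In the residual graph, reachable from Plant: {Plant}.
Min-cut edges: Plant→Sub2 (3), Plant→City (9); capacity 3 + 9 = 12.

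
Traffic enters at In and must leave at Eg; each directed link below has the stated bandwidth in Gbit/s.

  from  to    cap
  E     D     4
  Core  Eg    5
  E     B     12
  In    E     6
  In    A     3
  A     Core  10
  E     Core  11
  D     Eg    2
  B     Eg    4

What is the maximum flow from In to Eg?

9

Augment In→A→Core→Eg: bottleneck 3, flow now 3.
Augment In→E→D→Eg: bottleneck 2, flow now 5.
Augment In→E→B→Eg: bottleneck 4, flow now 9.
No augmenting path remains; maximum flow = 9.
In the residual graph, reachable from In: {In}.
Min-cut edges: In→A (3), In→E (6); capacity 3 + 6 = 9.
This cut is saturated, so no flow can exceed 9.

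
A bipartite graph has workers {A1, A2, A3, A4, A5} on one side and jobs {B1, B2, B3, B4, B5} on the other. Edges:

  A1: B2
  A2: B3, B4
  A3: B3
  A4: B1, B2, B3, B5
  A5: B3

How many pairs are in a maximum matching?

Unit-capacity flow: source→left, listed edges, right→sink; max matching = max flow.
Augmenting path A1→B2 (+1); matched 1.
Augmenting path A2→B3 (+1); matched 2.
Augmenting path A4→B1 (+1); matched 3.
Augmenting path A3→B3→A2→B4 (+1); matched 4.
No augmenting path remains; maximum matching = 4.
König certificate: {A1, A2, A4, B3} is a vertex cover of size 4 (every listed pair touches it), so no matching can be larger.

4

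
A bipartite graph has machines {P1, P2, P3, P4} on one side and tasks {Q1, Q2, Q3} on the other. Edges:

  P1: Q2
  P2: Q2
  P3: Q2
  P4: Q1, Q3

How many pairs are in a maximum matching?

Unit-capacity flow: source→left, listed edges, right→sink; max matching = max flow.
Augmenting path P1→Q2 (+1); matched 1.
Augmenting path P4→Q1 (+1); matched 2.
No augmenting path remains; maximum matching = 2.
König certificate: {P4, Q2} is a vertex cover of size 2 (every listed pair touches it), so no matching can be larger.

2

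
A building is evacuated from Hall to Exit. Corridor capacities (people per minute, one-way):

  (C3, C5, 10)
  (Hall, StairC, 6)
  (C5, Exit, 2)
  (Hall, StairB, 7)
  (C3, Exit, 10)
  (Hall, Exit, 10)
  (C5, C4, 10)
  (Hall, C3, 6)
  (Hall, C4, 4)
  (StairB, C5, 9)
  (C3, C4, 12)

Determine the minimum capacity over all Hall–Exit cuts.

18

Augment Hall→Exit: bottleneck 10, flow now 10.
Augment Hall→C3→Exit: bottleneck 6, flow now 16.
Augment Hall→StairB→C5→Exit: bottleneck 2, flow now 18.
No augmenting path remains; maximum flow = 18.
By max-flow min-cut, the minimum cut capacity equals the max flow.
In the residual graph, reachable from Hall: {Hall, StairC, StairB, C5, C4}.
Min-cut edges: Hall→C3 (6), Hall→Exit (10), C5→Exit (2); capacity 6 + 10 + 2 = 18.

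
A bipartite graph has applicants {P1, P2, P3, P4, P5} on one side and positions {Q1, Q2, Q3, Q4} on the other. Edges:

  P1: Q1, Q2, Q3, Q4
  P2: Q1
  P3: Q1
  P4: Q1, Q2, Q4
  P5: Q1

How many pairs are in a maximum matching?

Unit-capacity flow: source→left, listed edges, right→sink; max matching = max flow.
Augmenting path P1→Q1 (+1); matched 1.
Augmenting path P4→Q2 (+1); matched 2.
Augmenting path P2→Q1→P1→Q3 (+1); matched 3.
No augmenting path remains; maximum matching = 3.
König certificate: {P1, P4, Q1} is a vertex cover of size 3 (every listed pair touches it), so no matching can be larger.

3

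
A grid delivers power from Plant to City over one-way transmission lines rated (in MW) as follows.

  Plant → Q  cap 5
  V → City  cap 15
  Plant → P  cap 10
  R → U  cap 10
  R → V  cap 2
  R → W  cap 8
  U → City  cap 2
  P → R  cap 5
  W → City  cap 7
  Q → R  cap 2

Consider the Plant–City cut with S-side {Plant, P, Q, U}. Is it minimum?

Given cut capacity: 5 + 2 + 2 = 9.
Augment Plant→P→R→U→City: bottleneck 2, flow now 2.
Augment Plant→P→R→V→City: bottleneck 2, flow now 4.
Augment Plant→P→R→W→City: bottleneck 1, flow now 5.
Augment Plant→Q→R→W→City: bottleneck 2, flow now 7.
No augmenting path remains; maximum flow = 7.
In the residual graph, reachable from Plant: {Plant, P, Q}.
Min-cut edges: P→R (5), Q→R (2); capacity 5 + 2 = 7.
Cut capacity 9 exceeds the max flow 7, so it is not minimum.

No — its capacity is 9, but the minimum cut has capacity 7.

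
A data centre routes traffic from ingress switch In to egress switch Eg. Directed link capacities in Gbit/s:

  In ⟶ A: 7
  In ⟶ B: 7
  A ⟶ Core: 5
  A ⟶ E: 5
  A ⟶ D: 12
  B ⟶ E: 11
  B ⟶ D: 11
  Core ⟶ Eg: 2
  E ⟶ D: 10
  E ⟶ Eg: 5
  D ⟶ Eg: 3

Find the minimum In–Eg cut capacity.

10

Augment In→A→Core→Eg: bottleneck 2, flow now 2.
Augment In→A→E→Eg: bottleneck 5, flow now 7.
Augment In→B→D→Eg: bottleneck 3, flow now 10.
No augmenting path remains; maximum flow = 10.
By max-flow min-cut, the minimum cut capacity equals the max flow.
In the residual graph, reachable from In: {In, A, B, Core, E, D}.
Min-cut edges: Core→Eg (2), E→Eg (5), D→Eg (3); capacity 2 + 5 + 3 = 10.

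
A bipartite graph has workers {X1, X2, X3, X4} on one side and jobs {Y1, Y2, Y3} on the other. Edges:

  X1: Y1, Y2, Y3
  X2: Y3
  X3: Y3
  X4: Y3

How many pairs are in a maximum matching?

Unit-capacity flow: source→left, listed edges, right→sink; max matching = max flow.
Augmenting path X1→Y1 (+1); matched 1.
Augmenting path X2→Y3 (+1); matched 2.
No augmenting path remains; maximum matching = 2.
König certificate: {X1, Y3} is a vertex cover of size 2 (every listed pair touches it), so no matching can be larger.

2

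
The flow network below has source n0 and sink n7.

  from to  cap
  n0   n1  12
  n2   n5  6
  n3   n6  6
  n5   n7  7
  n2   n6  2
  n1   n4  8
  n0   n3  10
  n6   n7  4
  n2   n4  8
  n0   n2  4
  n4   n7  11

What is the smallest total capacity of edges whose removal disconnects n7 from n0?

Augment n0→n1→n4→n7: bottleneck 8, flow now 8.
Augment n0→n2→n4→n7: bottleneck 3, flow now 11.
Augment n0→n2→n5→n7: bottleneck 1, flow now 12.
Augment n0→n3→n6→n7: bottleneck 4, flow now 16.
No augmenting path remains; maximum flow = 16.
By max-flow min-cut, the minimum cut capacity equals the max flow.
In the residual graph, reachable from n0: {n0, n1, n3, n6}.
Min-cut edges: n0→n2 (4), n1→n4 (8), n6→n7 (4); capacity 4 + 8 + 4 = 16.

16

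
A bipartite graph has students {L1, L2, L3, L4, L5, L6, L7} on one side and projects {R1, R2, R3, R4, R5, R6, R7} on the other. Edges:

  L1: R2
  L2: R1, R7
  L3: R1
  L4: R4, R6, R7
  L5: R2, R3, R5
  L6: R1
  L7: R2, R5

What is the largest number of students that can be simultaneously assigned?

6

Unit-capacity flow: source→left, listed edges, right→sink; max matching = max flow.
Augmenting path L1→R2 (+1); matched 1.
Augmenting path L2→R1 (+1); matched 2.
Augmenting path L4→R4 (+1); matched 3.
Augmenting path L5→R3 (+1); matched 4.
Augmenting path L7→R5 (+1); matched 5.
Augmenting path L3→R1→L2→R7 (+1); matched 6.
No augmenting path remains; maximum matching = 6.
König certificate: {L1, L2, L4, L5, L7, R1} is a vertex cover of size 6 (every listed pair touches it), so no matching can be larger.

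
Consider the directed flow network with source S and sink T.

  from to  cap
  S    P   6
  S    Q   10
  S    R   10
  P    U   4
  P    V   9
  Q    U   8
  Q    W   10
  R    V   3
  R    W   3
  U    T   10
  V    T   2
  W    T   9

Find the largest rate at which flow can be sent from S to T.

19

Augment S→P→U→T: bottleneck 4, flow now 4.
Augment S→P→V→T: bottleneck 2, flow now 6.
Augment S→Q→U→T: bottleneck 6, flow now 12.
Augment S→Q→W→T: bottleneck 4, flow now 16.
Augment S→R→W→T: bottleneck 3, flow now 19.
No augmenting path remains; maximum flow = 19.
In the residual graph, reachable from S: {S, P, R, V}.
Min-cut edges: S→Q (10), P→U (4), R→W (3), V→T (2); capacity 10 + 4 + 3 + 2 = 19.
This cut is saturated, so no flow can exceed 19.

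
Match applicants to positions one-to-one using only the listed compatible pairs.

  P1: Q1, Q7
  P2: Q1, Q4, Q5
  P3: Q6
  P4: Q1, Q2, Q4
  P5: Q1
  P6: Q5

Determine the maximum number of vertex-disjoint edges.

Unit-capacity flow: source→left, listed edges, right→sink; max matching = max flow.
Augmenting path P1→Q1 (+1); matched 1.
Augmenting path P2→Q4 (+1); matched 2.
Augmenting path P3→Q6 (+1); matched 3.
Augmenting path P4→Q2 (+1); matched 4.
Augmenting path P6→Q5 (+1); matched 5.
Augmenting path P5→Q1→P1→Q7 (+1); matched 6.
No augmenting path remains; maximum matching = 6.
König certificate: {P1, P2, P3, P4, P5, P6} is a vertex cover of size 6 (every listed pair touches it), so no matching can be larger.

6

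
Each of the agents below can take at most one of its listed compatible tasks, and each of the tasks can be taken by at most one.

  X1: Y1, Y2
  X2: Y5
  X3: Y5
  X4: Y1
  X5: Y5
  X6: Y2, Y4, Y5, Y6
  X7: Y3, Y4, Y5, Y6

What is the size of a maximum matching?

5

Unit-capacity flow: source→left, listed edges, right→sink; max matching = max flow.
Augmenting path X1→Y1 (+1); matched 1.
Augmenting path X2→Y5 (+1); matched 2.
Augmenting path X6→Y2 (+1); matched 3.
Augmenting path X7→Y3 (+1); matched 4.
Augmenting path X4→Y1→X1→Y2→X6→Y4 (+1); matched 5.
No augmenting path remains; maximum matching = 5.
König certificate: {X1, X4, X6, X7, Y5} is a vertex cover of size 5 (every listed pair touches it), so no matching can be larger.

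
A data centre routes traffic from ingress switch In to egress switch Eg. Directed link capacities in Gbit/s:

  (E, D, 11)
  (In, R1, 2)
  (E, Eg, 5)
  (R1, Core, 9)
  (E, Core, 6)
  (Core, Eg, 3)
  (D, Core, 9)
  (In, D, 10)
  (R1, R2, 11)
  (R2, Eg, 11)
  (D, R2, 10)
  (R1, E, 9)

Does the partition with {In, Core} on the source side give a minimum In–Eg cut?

Given cut capacity: 2 + 10 + 3 = 15.
Augment In→R1→R2→Eg: bottleneck 2, flow now 2.
Augment In→D→R2→Eg: bottleneck 9, flow now 11.
Augment In→D→Core→Eg: bottleneck 1, flow now 12.
No augmenting path remains; maximum flow = 12.
In the residual graph, reachable from In: {In}.
Min-cut edges: In→R1 (2), In→D (10); capacity 2 + 10 = 12.
Cut capacity 15 exceeds the max flow 12, so it is not minimum.

No — its capacity is 15, but the minimum cut has capacity 12.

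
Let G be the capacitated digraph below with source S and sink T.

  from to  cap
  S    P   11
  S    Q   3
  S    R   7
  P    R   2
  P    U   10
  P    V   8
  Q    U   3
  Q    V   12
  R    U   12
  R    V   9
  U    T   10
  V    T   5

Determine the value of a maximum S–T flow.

15

Augment S→P→U→T: bottleneck 10, flow now 10.
Augment S→P→V→T: bottleneck 1, flow now 11.
Augment S→Q→V→T: bottleneck 3, flow now 14.
Augment S→R→V→T: bottleneck 1, flow now 15.
No augmenting path remains; maximum flow = 15.
In the residual graph, reachable from S: {S, P, Q, R, U, V}.
Min-cut edges: U→T (10), V→T (5); capacity 10 + 5 = 15.
This cut is saturated, so no flow can exceed 15.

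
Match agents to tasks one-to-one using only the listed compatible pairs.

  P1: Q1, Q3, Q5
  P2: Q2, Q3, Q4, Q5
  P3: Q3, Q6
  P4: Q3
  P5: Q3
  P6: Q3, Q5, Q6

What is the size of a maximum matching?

Unit-capacity flow: source→left, listed edges, right→sink; max matching = max flow.
Augmenting path P1→Q1 (+1); matched 1.
Augmenting path P2→Q2 (+1); matched 2.
Augmenting path P3→Q3 (+1); matched 3.
Augmenting path P6→Q5 (+1); matched 4.
Augmenting path P4→Q3→P3→Q6 (+1); matched 5.
No augmenting path remains; maximum matching = 5.
König certificate: {P1, P2, P3, P6, Q3} is a vertex cover of size 5 (every listed pair touches it), so no matching can be larger.

5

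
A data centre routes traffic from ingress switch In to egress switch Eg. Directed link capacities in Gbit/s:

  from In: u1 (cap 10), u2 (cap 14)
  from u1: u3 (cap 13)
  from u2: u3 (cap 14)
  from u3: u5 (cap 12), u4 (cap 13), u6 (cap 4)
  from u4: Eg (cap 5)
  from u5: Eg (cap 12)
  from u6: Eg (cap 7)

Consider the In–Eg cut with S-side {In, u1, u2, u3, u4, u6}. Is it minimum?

Given cut capacity: 12 + 5 + 7 = 24.
Augment In→u1→u3→u4→Eg: bottleneck 5, flow now 5.
Augment In→u1→u3→u5→Eg: bottleneck 5, flow now 10.
Augment In→u2→u3→u5→Eg: bottleneck 7, flow now 17.
Augment In→u2→u3→u6→Eg: bottleneck 4, flow now 21.
No augmenting path remains; maximum flow = 21.
In the residual graph, reachable from In: {In, u1, u2, u3, u4}.
Min-cut edges: u3→u5 (12), u3→u6 (4), u4→Eg (5); capacity 12 + 4 + 5 = 21.
Cut capacity 24 exceeds the max flow 21, so it is not minimum.

No — its capacity is 24, but the minimum cut has capacity 21.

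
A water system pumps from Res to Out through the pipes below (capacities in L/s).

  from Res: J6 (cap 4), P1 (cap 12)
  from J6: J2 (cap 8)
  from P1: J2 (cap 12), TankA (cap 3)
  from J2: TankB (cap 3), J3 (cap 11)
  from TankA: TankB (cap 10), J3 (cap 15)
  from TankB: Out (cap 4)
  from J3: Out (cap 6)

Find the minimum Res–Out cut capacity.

Augment Res→J6→J2→TankB→Out: bottleneck 3, flow now 3.
Augment Res→J6→J2→J3→Out: bottleneck 1, flow now 4.
Augment Res→P1→J2→J3→Out: bottleneck 5, flow now 9.
Augment Res→P1→TankA→TankB→Out: bottleneck 1, flow now 10.
No augmenting path remains; maximum flow = 10.
By max-flow min-cut, the minimum cut capacity equals the max flow.
In the residual graph, reachable from Res: {Res, J6, P1, J2, TankA, TankB, J3}.
Min-cut edges: TankB→Out (4), J3→Out (6); capacity 4 + 6 = 10.

10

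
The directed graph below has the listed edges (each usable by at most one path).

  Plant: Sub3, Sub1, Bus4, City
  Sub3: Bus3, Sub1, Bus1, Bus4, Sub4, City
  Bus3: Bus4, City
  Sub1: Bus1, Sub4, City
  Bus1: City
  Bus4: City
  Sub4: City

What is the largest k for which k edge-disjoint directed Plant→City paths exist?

4

Assign every edge capacity 1; by Menger, the answer equals the max flow.
Path Plant→City (+1); total 1.
Path Plant→Sub3→City (+1); total 2.
Path Plant→Sub1→City (+1); total 3.
Path Plant→Bus4→City (+1); total 4.
No residual Plant→City path; max flow = 4.
Certifying cut of size 4: {Plant→Bus4, Plant→City, Plant→Sub1, Plant→Sub3}.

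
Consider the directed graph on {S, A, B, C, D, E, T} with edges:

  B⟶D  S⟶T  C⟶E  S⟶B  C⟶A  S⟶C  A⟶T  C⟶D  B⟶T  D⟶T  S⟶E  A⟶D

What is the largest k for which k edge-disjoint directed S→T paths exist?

Assign every edge capacity 1; by Menger, the answer equals the max flow.
Path S→T (+1); total 1.
Path S→B→T (+1); total 2.
Path S→C→A→T (+1); total 3.
No residual S→T path; max flow = 3.
Certifying cut of size 3: {S→B, S→C, S→T}.

3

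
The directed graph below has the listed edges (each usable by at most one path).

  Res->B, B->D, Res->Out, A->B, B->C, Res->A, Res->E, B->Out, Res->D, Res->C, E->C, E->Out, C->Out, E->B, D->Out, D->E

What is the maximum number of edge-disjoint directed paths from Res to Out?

5

Assign every edge capacity 1; by Menger, the answer equals the max flow.
Path Res→Out (+1); total 1.
Path Res→B→Out (+1); total 2.
Path Res→C→Out (+1); total 3.
Path Res→D→Out (+1); total 4.
Path Res→E→Out (+1); total 5.
No residual Res→Out path; max flow = 5.
Certifying cut of size 5: {B→Out, C→Out, D→Out, E→Out, Res→Out}.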